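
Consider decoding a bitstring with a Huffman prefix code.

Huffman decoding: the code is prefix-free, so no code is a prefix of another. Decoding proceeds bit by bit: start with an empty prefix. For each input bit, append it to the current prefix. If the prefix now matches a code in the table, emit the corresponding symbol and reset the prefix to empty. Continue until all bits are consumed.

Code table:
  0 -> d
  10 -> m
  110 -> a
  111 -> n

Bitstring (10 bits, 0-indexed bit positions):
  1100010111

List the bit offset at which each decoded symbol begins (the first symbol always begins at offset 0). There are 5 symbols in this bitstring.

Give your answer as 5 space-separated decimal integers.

Bit 0: prefix='1' (no match yet)
Bit 1: prefix='11' (no match yet)
Bit 2: prefix='110' -> emit 'a', reset
Bit 3: prefix='0' -> emit 'd', reset
Bit 4: prefix='0' -> emit 'd', reset
Bit 5: prefix='1' (no match yet)
Bit 6: prefix='10' -> emit 'm', reset
Bit 7: prefix='1' (no match yet)
Bit 8: prefix='11' (no match yet)
Bit 9: prefix='111' -> emit 'n', reset

Answer: 0 3 4 5 7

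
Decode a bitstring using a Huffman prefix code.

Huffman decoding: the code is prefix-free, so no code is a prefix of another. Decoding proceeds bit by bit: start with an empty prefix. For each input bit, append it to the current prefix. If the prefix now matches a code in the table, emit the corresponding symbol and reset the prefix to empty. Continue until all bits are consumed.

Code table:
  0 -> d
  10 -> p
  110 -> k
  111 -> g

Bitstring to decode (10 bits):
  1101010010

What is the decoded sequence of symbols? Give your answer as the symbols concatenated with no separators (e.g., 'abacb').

Bit 0: prefix='1' (no match yet)
Bit 1: prefix='11' (no match yet)
Bit 2: prefix='110' -> emit 'k', reset
Bit 3: prefix='1' (no match yet)
Bit 4: prefix='10' -> emit 'p', reset
Bit 5: prefix='1' (no match yet)
Bit 6: prefix='10' -> emit 'p', reset
Bit 7: prefix='0' -> emit 'd', reset
Bit 8: prefix='1' (no match yet)
Bit 9: prefix='10' -> emit 'p', reset

Answer: kppdp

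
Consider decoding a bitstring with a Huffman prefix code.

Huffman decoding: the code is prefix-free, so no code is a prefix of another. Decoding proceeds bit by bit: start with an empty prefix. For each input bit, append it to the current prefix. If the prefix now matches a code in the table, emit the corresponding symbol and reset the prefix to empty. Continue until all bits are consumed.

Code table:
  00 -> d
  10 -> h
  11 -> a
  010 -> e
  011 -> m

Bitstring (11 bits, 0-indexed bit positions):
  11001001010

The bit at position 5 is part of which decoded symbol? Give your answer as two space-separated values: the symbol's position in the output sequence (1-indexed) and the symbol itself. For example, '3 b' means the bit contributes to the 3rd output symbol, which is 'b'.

Answer: 3 h

Derivation:
Bit 0: prefix='1' (no match yet)
Bit 1: prefix='11' -> emit 'a', reset
Bit 2: prefix='0' (no match yet)
Bit 3: prefix='00' -> emit 'd', reset
Bit 4: prefix='1' (no match yet)
Bit 5: prefix='10' -> emit 'h', reset
Bit 6: prefix='0' (no match yet)
Bit 7: prefix='01' (no match yet)
Bit 8: prefix='010' -> emit 'e', reset
Bit 9: prefix='1' (no match yet)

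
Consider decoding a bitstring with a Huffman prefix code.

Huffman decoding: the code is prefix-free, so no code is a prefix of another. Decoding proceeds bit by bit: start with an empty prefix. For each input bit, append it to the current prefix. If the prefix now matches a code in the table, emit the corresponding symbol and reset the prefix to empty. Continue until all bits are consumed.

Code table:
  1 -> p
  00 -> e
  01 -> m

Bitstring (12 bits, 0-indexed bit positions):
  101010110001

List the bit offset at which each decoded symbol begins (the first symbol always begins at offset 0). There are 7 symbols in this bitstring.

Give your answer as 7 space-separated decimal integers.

Bit 0: prefix='1' -> emit 'p', reset
Bit 1: prefix='0' (no match yet)
Bit 2: prefix='01' -> emit 'm', reset
Bit 3: prefix='0' (no match yet)
Bit 4: prefix='01' -> emit 'm', reset
Bit 5: prefix='0' (no match yet)
Bit 6: prefix='01' -> emit 'm', reset
Bit 7: prefix='1' -> emit 'p', reset
Bit 8: prefix='0' (no match yet)
Bit 9: prefix='00' -> emit 'e', reset
Bit 10: prefix='0' (no match yet)
Bit 11: prefix='01' -> emit 'm', reset

Answer: 0 1 3 5 7 8 10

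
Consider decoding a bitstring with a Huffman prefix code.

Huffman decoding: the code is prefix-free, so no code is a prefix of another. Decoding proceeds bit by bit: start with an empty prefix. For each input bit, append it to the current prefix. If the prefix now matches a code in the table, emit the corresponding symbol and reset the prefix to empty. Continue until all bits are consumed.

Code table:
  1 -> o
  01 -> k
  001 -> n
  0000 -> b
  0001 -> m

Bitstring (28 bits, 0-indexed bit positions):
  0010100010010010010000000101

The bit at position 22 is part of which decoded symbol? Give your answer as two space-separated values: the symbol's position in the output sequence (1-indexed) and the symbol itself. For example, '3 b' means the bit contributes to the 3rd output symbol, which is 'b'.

Answer: 8 m

Derivation:
Bit 0: prefix='0' (no match yet)
Bit 1: prefix='00' (no match yet)
Bit 2: prefix='001' -> emit 'n', reset
Bit 3: prefix='0' (no match yet)
Bit 4: prefix='01' -> emit 'k', reset
Bit 5: prefix='0' (no match yet)
Bit 6: prefix='00' (no match yet)
Bit 7: prefix='000' (no match yet)
Bit 8: prefix='0001' -> emit 'm', reset
Bit 9: prefix='0' (no match yet)
Bit 10: prefix='00' (no match yet)
Bit 11: prefix='001' -> emit 'n', reset
Bit 12: prefix='0' (no match yet)
Bit 13: prefix='00' (no match yet)
Bit 14: prefix='001' -> emit 'n', reset
Bit 15: prefix='0' (no match yet)
Bit 16: prefix='00' (no match yet)
Bit 17: prefix='001' -> emit 'n', reset
Bit 18: prefix='0' (no match yet)
Bit 19: prefix='00' (no match yet)
Bit 20: prefix='000' (no match yet)
Bit 21: prefix='0000' -> emit 'b', reset
Bit 22: prefix='0' (no match yet)
Bit 23: prefix='00' (no match yet)
Bit 24: prefix='000' (no match yet)
Bit 25: prefix='0001' -> emit 'm', reset
Bit 26: prefix='0' (no match yet)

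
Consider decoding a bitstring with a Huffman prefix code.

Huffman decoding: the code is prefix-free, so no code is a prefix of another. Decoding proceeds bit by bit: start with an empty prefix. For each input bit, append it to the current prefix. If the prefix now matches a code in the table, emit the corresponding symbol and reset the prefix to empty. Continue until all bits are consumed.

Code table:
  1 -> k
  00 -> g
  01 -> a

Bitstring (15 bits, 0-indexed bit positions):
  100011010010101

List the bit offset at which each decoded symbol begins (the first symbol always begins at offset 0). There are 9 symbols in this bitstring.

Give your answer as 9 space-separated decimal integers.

Bit 0: prefix='1' -> emit 'k', reset
Bit 1: prefix='0' (no match yet)
Bit 2: prefix='00' -> emit 'g', reset
Bit 3: prefix='0' (no match yet)
Bit 4: prefix='01' -> emit 'a', reset
Bit 5: prefix='1' -> emit 'k', reset
Bit 6: prefix='0' (no match yet)
Bit 7: prefix='01' -> emit 'a', reset
Bit 8: prefix='0' (no match yet)
Bit 9: prefix='00' -> emit 'g', reset
Bit 10: prefix='1' -> emit 'k', reset
Bit 11: prefix='0' (no match yet)
Bit 12: prefix='01' -> emit 'a', reset
Bit 13: prefix='0' (no match yet)
Bit 14: prefix='01' -> emit 'a', reset

Answer: 0 1 3 5 6 8 10 11 13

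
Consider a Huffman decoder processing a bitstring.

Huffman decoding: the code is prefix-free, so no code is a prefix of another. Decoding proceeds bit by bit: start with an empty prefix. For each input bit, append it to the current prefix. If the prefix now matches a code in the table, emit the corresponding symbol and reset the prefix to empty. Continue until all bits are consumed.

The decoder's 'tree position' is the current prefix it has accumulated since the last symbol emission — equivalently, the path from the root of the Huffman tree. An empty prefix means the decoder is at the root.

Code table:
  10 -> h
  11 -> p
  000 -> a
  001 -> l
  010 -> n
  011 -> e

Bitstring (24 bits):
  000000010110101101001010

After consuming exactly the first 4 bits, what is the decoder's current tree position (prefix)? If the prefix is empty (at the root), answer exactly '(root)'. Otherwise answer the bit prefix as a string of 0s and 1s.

Bit 0: prefix='0' (no match yet)
Bit 1: prefix='00' (no match yet)
Bit 2: prefix='000' -> emit 'a', reset
Bit 3: prefix='0' (no match yet)

Answer: 0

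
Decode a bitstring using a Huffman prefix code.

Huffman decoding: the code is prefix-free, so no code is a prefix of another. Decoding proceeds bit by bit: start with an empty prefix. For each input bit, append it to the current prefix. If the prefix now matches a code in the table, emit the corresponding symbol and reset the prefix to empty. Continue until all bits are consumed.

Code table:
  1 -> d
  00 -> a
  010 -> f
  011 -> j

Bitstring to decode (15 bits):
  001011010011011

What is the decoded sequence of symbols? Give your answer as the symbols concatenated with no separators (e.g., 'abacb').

Answer: adjfjj

Derivation:
Bit 0: prefix='0' (no match yet)
Bit 1: prefix='00' -> emit 'a', reset
Bit 2: prefix='1' -> emit 'd', reset
Bit 3: prefix='0' (no match yet)
Bit 4: prefix='01' (no match yet)
Bit 5: prefix='011' -> emit 'j', reset
Bit 6: prefix='0' (no match yet)
Bit 7: prefix='01' (no match yet)
Bit 8: prefix='010' -> emit 'f', reset
Bit 9: prefix='0' (no match yet)
Bit 10: prefix='01' (no match yet)
Bit 11: prefix='011' -> emit 'j', reset
Bit 12: prefix='0' (no match yet)
Bit 13: prefix='01' (no match yet)
Bit 14: prefix='011' -> emit 'j', reset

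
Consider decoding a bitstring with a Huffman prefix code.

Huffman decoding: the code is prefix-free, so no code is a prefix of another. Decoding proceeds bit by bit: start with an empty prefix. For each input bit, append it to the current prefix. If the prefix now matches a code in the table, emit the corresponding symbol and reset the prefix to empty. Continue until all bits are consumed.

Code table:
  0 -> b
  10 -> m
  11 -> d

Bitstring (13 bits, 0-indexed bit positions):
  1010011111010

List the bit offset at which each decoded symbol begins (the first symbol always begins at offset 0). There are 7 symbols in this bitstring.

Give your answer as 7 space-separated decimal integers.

Bit 0: prefix='1' (no match yet)
Bit 1: prefix='10' -> emit 'm', reset
Bit 2: prefix='1' (no match yet)
Bit 3: prefix='10' -> emit 'm', reset
Bit 4: prefix='0' -> emit 'b', reset
Bit 5: prefix='1' (no match yet)
Bit 6: prefix='11' -> emit 'd', reset
Bit 7: prefix='1' (no match yet)
Bit 8: prefix='11' -> emit 'd', reset
Bit 9: prefix='1' (no match yet)
Bit 10: prefix='10' -> emit 'm', reset
Bit 11: prefix='1' (no match yet)
Bit 12: prefix='10' -> emit 'm', reset

Answer: 0 2 4 5 7 9 11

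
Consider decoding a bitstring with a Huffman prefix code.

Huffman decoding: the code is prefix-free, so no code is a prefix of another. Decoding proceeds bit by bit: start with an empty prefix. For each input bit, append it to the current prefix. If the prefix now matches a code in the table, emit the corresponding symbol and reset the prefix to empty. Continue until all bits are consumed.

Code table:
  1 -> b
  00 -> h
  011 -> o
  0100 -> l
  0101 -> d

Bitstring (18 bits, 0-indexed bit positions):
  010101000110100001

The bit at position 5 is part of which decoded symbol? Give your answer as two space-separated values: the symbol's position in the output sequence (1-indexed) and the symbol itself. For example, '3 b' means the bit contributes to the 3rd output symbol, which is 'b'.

Bit 0: prefix='0' (no match yet)
Bit 1: prefix='01' (no match yet)
Bit 2: prefix='010' (no match yet)
Bit 3: prefix='0101' -> emit 'd', reset
Bit 4: prefix='0' (no match yet)
Bit 5: prefix='01' (no match yet)
Bit 6: prefix='010' (no match yet)
Bit 7: prefix='0100' -> emit 'l', reset
Bit 8: prefix='0' (no match yet)
Bit 9: prefix='01' (no match yet)

Answer: 2 l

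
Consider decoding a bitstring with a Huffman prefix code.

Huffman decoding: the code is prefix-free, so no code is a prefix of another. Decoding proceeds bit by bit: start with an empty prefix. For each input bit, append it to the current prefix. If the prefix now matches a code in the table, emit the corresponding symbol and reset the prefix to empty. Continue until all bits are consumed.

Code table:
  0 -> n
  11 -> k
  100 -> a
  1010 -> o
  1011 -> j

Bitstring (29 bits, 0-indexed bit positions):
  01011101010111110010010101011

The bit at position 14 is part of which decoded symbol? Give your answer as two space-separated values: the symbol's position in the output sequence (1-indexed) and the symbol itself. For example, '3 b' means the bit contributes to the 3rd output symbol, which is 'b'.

Answer: 5 k

Derivation:
Bit 0: prefix='0' -> emit 'n', reset
Bit 1: prefix='1' (no match yet)
Bit 2: prefix='10' (no match yet)
Bit 3: prefix='101' (no match yet)
Bit 4: prefix='1011' -> emit 'j', reset
Bit 5: prefix='1' (no match yet)
Bit 6: prefix='10' (no match yet)
Bit 7: prefix='101' (no match yet)
Bit 8: prefix='1010' -> emit 'o', reset
Bit 9: prefix='1' (no match yet)
Bit 10: prefix='10' (no match yet)
Bit 11: prefix='101' (no match yet)
Bit 12: prefix='1011' -> emit 'j', reset
Bit 13: prefix='1' (no match yet)
Bit 14: prefix='11' -> emit 'k', reset
Bit 15: prefix='1' (no match yet)
Bit 16: prefix='10' (no match yet)
Bit 17: prefix='100' -> emit 'a', reset
Bit 18: prefix='1' (no match yet)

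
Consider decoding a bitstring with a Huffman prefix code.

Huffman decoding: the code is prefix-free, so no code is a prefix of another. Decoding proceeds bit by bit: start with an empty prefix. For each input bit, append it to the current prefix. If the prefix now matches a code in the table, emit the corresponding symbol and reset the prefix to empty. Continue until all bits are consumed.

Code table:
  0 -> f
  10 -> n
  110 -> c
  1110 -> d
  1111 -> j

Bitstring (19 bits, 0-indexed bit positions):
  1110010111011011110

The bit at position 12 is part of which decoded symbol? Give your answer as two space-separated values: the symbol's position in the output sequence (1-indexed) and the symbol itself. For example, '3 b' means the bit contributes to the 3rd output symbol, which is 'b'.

Answer: 5 c

Derivation:
Bit 0: prefix='1' (no match yet)
Bit 1: prefix='11' (no match yet)
Bit 2: prefix='111' (no match yet)
Bit 3: prefix='1110' -> emit 'd', reset
Bit 4: prefix='0' -> emit 'f', reset
Bit 5: prefix='1' (no match yet)
Bit 6: prefix='10' -> emit 'n', reset
Bit 7: prefix='1' (no match yet)
Bit 8: prefix='11' (no match yet)
Bit 9: prefix='111' (no match yet)
Bit 10: prefix='1110' -> emit 'd', reset
Bit 11: prefix='1' (no match yet)
Bit 12: prefix='11' (no match yet)
Bit 13: prefix='110' -> emit 'c', reset
Bit 14: prefix='1' (no match yet)
Bit 15: prefix='11' (no match yet)
Bit 16: prefix='111' (no match yet)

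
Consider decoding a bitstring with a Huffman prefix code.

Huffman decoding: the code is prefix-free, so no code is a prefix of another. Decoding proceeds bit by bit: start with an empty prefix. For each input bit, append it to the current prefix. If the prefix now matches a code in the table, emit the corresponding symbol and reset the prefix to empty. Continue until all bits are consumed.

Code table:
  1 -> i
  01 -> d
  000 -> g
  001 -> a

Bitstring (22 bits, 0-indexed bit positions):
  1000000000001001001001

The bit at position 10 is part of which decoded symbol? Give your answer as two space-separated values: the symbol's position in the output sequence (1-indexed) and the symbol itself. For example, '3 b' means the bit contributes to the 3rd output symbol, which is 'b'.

Answer: 5 a

Derivation:
Bit 0: prefix='1' -> emit 'i', reset
Bit 1: prefix='0' (no match yet)
Bit 2: prefix='00' (no match yet)
Bit 3: prefix='000' -> emit 'g', reset
Bit 4: prefix='0' (no match yet)
Bit 5: prefix='00' (no match yet)
Bit 6: prefix='000' -> emit 'g', reset
Bit 7: prefix='0' (no match yet)
Bit 8: prefix='00' (no match yet)
Bit 9: prefix='000' -> emit 'g', reset
Bit 10: prefix='0' (no match yet)
Bit 11: prefix='00' (no match yet)
Bit 12: prefix='001' -> emit 'a', reset
Bit 13: prefix='0' (no match yet)
Bit 14: prefix='00' (no match yet)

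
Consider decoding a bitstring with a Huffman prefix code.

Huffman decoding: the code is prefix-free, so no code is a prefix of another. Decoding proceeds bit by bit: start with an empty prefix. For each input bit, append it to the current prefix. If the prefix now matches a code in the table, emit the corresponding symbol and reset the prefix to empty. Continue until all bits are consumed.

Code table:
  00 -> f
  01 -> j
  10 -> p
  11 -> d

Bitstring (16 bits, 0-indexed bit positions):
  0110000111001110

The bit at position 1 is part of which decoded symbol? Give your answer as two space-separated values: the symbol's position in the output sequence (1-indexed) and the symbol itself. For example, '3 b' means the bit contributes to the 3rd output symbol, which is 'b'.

Answer: 1 j

Derivation:
Bit 0: prefix='0' (no match yet)
Bit 1: prefix='01' -> emit 'j', reset
Bit 2: prefix='1' (no match yet)
Bit 3: prefix='10' -> emit 'p', reset
Bit 4: prefix='0' (no match yet)
Bit 5: prefix='00' -> emit 'f', reset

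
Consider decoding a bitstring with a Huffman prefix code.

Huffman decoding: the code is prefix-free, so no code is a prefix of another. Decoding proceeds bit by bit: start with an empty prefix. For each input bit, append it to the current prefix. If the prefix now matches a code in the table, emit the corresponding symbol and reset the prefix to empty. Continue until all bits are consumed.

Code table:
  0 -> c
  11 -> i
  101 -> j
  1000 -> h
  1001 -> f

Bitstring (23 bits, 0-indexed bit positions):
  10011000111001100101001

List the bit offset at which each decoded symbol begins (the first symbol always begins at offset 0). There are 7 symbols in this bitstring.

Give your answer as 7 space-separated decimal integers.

Bit 0: prefix='1' (no match yet)
Bit 1: prefix='10' (no match yet)
Bit 2: prefix='100' (no match yet)
Bit 3: prefix='1001' -> emit 'f', reset
Bit 4: prefix='1' (no match yet)
Bit 5: prefix='10' (no match yet)
Bit 6: prefix='100' (no match yet)
Bit 7: prefix='1000' -> emit 'h', reset
Bit 8: prefix='1' (no match yet)
Bit 9: prefix='11' -> emit 'i', reset
Bit 10: prefix='1' (no match yet)
Bit 11: prefix='10' (no match yet)
Bit 12: prefix='100' (no match yet)
Bit 13: prefix='1001' -> emit 'f', reset
Bit 14: prefix='1' (no match yet)
Bit 15: prefix='10' (no match yet)
Bit 16: prefix='100' (no match yet)
Bit 17: prefix='1001' -> emit 'f', reset
Bit 18: prefix='0' -> emit 'c', reset
Bit 19: prefix='1' (no match yet)
Bit 20: prefix='10' (no match yet)
Bit 21: prefix='100' (no match yet)
Bit 22: prefix='1001' -> emit 'f', reset

Answer: 0 4 8 10 14 18 19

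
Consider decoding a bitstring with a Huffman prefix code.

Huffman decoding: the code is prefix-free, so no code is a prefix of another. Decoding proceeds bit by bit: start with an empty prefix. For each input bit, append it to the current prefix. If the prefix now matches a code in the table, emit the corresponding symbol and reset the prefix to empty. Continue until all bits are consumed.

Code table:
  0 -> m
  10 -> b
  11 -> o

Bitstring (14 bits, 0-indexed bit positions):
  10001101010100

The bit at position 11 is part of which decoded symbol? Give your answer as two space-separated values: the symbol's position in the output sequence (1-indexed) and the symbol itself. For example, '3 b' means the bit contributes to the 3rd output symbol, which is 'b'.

Answer: 8 b

Derivation:
Bit 0: prefix='1' (no match yet)
Bit 1: prefix='10' -> emit 'b', reset
Bit 2: prefix='0' -> emit 'm', reset
Bit 3: prefix='0' -> emit 'm', reset
Bit 4: prefix='1' (no match yet)
Bit 5: prefix='11' -> emit 'o', reset
Bit 6: prefix='0' -> emit 'm', reset
Bit 7: prefix='1' (no match yet)
Bit 8: prefix='10' -> emit 'b', reset
Bit 9: prefix='1' (no match yet)
Bit 10: prefix='10' -> emit 'b', reset
Bit 11: prefix='1' (no match yet)
Bit 12: prefix='10' -> emit 'b', reset
Bit 13: prefix='0' -> emit 'm', reset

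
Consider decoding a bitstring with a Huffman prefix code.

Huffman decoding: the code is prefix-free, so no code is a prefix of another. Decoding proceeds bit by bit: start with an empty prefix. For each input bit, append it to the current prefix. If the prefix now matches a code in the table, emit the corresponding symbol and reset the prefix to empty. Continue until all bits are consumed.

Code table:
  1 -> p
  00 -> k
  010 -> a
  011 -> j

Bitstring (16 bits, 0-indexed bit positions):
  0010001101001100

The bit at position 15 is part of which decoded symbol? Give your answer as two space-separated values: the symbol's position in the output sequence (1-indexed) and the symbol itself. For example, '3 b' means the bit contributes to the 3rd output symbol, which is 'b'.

Answer: 7 k

Derivation:
Bit 0: prefix='0' (no match yet)
Bit 1: prefix='00' -> emit 'k', reset
Bit 2: prefix='1' -> emit 'p', reset
Bit 3: prefix='0' (no match yet)
Bit 4: prefix='00' -> emit 'k', reset
Bit 5: prefix='0' (no match yet)
Bit 6: prefix='01' (no match yet)
Bit 7: prefix='011' -> emit 'j', reset
Bit 8: prefix='0' (no match yet)
Bit 9: prefix='01' (no match yet)
Bit 10: prefix='010' -> emit 'a', reset
Bit 11: prefix='0' (no match yet)
Bit 12: prefix='01' (no match yet)
Bit 13: prefix='011' -> emit 'j', reset
Bit 14: prefix='0' (no match yet)
Bit 15: prefix='00' -> emit 'k', reset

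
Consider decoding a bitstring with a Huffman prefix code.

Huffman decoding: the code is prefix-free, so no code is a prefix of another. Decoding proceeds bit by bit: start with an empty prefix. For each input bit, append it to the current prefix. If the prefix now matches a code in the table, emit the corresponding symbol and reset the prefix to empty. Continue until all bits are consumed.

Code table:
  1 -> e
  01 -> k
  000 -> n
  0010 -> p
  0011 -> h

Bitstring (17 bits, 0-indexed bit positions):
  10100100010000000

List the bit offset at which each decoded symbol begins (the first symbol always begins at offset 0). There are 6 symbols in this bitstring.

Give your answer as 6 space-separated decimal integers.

Bit 0: prefix='1' -> emit 'e', reset
Bit 1: prefix='0' (no match yet)
Bit 2: prefix='01' -> emit 'k', reset
Bit 3: prefix='0' (no match yet)
Bit 4: prefix='00' (no match yet)
Bit 5: prefix='001' (no match yet)
Bit 6: prefix='0010' -> emit 'p', reset
Bit 7: prefix='0' (no match yet)
Bit 8: prefix='00' (no match yet)
Bit 9: prefix='001' (no match yet)
Bit 10: prefix='0010' -> emit 'p', reset
Bit 11: prefix='0' (no match yet)
Bit 12: prefix='00' (no match yet)
Bit 13: prefix='000' -> emit 'n', reset
Bit 14: prefix='0' (no match yet)
Bit 15: prefix='00' (no match yet)
Bit 16: prefix='000' -> emit 'n', reset

Answer: 0 1 3 7 11 14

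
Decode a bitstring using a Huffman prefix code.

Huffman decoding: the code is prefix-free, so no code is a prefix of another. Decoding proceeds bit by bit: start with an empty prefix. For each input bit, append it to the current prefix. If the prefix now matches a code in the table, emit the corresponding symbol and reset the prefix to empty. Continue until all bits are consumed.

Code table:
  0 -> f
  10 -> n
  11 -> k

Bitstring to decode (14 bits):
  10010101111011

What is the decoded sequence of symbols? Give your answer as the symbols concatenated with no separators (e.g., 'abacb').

Bit 0: prefix='1' (no match yet)
Bit 1: prefix='10' -> emit 'n', reset
Bit 2: prefix='0' -> emit 'f', reset
Bit 3: prefix='1' (no match yet)
Bit 4: prefix='10' -> emit 'n', reset
Bit 5: prefix='1' (no match yet)
Bit 6: prefix='10' -> emit 'n', reset
Bit 7: prefix='1' (no match yet)
Bit 8: prefix='11' -> emit 'k', reset
Bit 9: prefix='1' (no match yet)
Bit 10: prefix='11' -> emit 'k', reset
Bit 11: prefix='0' -> emit 'f', reset
Bit 12: prefix='1' (no match yet)
Bit 13: prefix='11' -> emit 'k', reset

Answer: nfnnkkfk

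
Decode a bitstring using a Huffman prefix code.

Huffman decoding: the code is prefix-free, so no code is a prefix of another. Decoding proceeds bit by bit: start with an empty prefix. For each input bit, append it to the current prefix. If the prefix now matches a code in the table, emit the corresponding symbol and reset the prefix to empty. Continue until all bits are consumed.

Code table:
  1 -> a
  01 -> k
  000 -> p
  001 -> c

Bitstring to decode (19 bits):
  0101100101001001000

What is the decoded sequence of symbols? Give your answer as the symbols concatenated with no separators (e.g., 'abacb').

Bit 0: prefix='0' (no match yet)
Bit 1: prefix='01' -> emit 'k', reset
Bit 2: prefix='0' (no match yet)
Bit 3: prefix='01' -> emit 'k', reset
Bit 4: prefix='1' -> emit 'a', reset
Bit 5: prefix='0' (no match yet)
Bit 6: prefix='00' (no match yet)
Bit 7: prefix='001' -> emit 'c', reset
Bit 8: prefix='0' (no match yet)
Bit 9: prefix='01' -> emit 'k', reset
Bit 10: prefix='0' (no match yet)
Bit 11: prefix='00' (no match yet)
Bit 12: prefix='001' -> emit 'c', reset
Bit 13: prefix='0' (no match yet)
Bit 14: prefix='00' (no match yet)
Bit 15: prefix='001' -> emit 'c', reset
Bit 16: prefix='0' (no match yet)
Bit 17: prefix='00' (no match yet)
Bit 18: prefix='000' -> emit 'p', reset

Answer: kkackccp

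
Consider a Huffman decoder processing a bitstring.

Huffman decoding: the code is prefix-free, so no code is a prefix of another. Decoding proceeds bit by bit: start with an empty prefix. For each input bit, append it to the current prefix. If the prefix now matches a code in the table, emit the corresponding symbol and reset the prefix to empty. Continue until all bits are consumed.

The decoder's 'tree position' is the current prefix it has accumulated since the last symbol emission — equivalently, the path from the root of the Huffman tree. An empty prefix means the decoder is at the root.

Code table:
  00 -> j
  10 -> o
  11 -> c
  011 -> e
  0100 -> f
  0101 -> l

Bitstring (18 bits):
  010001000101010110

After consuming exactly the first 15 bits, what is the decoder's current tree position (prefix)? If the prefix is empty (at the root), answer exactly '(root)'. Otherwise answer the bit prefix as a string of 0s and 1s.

Bit 0: prefix='0' (no match yet)
Bit 1: prefix='01' (no match yet)
Bit 2: prefix='010' (no match yet)
Bit 3: prefix='0100' -> emit 'f', reset
Bit 4: prefix='0' (no match yet)
Bit 5: prefix='01' (no match yet)
Bit 6: prefix='010' (no match yet)
Bit 7: prefix='0100' -> emit 'f', reset
Bit 8: prefix='0' (no match yet)
Bit 9: prefix='01' (no match yet)
Bit 10: prefix='010' (no match yet)
Bit 11: prefix='0101' -> emit 'l', reset
Bit 12: prefix='0' (no match yet)
Bit 13: prefix='01' (no match yet)
Bit 14: prefix='010' (no match yet)

Answer: 010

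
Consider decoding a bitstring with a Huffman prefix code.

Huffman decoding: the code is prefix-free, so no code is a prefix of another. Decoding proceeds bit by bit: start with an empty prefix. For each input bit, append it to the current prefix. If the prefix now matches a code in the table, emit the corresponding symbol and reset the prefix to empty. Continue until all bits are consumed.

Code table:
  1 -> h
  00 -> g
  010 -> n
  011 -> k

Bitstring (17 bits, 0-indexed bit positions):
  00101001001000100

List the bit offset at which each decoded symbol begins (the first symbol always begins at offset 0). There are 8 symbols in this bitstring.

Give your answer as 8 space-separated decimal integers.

Bit 0: prefix='0' (no match yet)
Bit 1: prefix='00' -> emit 'g', reset
Bit 2: prefix='1' -> emit 'h', reset
Bit 3: prefix='0' (no match yet)
Bit 4: prefix='01' (no match yet)
Bit 5: prefix='010' -> emit 'n', reset
Bit 6: prefix='0' (no match yet)
Bit 7: prefix='01' (no match yet)
Bit 8: prefix='010' -> emit 'n', reset
Bit 9: prefix='0' (no match yet)
Bit 10: prefix='01' (no match yet)
Bit 11: prefix='010' -> emit 'n', reset
Bit 12: prefix='0' (no match yet)
Bit 13: prefix='00' -> emit 'g', reset
Bit 14: prefix='1' -> emit 'h', reset
Bit 15: prefix='0' (no match yet)
Bit 16: prefix='00' -> emit 'g', reset

Answer: 0 2 3 6 9 12 14 15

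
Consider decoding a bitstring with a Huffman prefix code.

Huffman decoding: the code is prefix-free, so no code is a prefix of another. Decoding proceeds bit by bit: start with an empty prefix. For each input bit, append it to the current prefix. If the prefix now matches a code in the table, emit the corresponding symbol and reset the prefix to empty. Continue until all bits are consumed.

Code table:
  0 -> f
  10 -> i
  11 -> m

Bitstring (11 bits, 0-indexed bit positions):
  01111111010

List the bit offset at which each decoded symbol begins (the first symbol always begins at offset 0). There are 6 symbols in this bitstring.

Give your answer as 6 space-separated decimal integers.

Answer: 0 1 3 5 7 9

Derivation:
Bit 0: prefix='0' -> emit 'f', reset
Bit 1: prefix='1' (no match yet)
Bit 2: prefix='11' -> emit 'm', reset
Bit 3: prefix='1' (no match yet)
Bit 4: prefix='11' -> emit 'm', reset
Bit 5: prefix='1' (no match yet)
Bit 6: prefix='11' -> emit 'm', reset
Bit 7: prefix='1' (no match yet)
Bit 8: prefix='10' -> emit 'i', reset
Bit 9: prefix='1' (no match yet)
Bit 10: prefix='10' -> emit 'i', reset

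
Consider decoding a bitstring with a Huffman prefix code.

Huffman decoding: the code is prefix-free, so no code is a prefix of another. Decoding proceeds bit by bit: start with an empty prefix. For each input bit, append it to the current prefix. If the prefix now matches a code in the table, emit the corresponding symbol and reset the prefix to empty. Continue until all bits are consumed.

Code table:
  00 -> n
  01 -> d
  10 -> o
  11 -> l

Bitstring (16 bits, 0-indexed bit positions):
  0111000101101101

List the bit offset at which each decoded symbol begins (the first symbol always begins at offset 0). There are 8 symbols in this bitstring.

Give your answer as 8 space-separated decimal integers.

Bit 0: prefix='0' (no match yet)
Bit 1: prefix='01' -> emit 'd', reset
Bit 2: prefix='1' (no match yet)
Bit 3: prefix='11' -> emit 'l', reset
Bit 4: prefix='0' (no match yet)
Bit 5: prefix='00' -> emit 'n', reset
Bit 6: prefix='0' (no match yet)
Bit 7: prefix='01' -> emit 'd', reset
Bit 8: prefix='0' (no match yet)
Bit 9: prefix='01' -> emit 'd', reset
Bit 10: prefix='1' (no match yet)
Bit 11: prefix='10' -> emit 'o', reset
Bit 12: prefix='1' (no match yet)
Bit 13: prefix='11' -> emit 'l', reset
Bit 14: prefix='0' (no match yet)
Bit 15: prefix='01' -> emit 'd', reset

Answer: 0 2 4 6 8 10 12 14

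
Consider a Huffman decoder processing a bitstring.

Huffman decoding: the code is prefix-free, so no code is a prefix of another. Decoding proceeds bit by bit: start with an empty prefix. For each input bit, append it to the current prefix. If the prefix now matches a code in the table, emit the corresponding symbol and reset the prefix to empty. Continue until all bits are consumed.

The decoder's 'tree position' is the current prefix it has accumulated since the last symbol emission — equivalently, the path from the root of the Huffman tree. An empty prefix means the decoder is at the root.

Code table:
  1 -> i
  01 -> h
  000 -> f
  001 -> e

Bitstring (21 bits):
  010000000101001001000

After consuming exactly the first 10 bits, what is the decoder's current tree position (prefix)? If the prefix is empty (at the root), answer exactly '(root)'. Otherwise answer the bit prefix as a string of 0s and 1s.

Bit 0: prefix='0' (no match yet)
Bit 1: prefix='01' -> emit 'h', reset
Bit 2: prefix='0' (no match yet)
Bit 3: prefix='00' (no match yet)
Bit 4: prefix='000' -> emit 'f', reset
Bit 5: prefix='0' (no match yet)
Bit 6: prefix='00' (no match yet)
Bit 7: prefix='000' -> emit 'f', reset
Bit 8: prefix='0' (no match yet)
Bit 9: prefix='01' -> emit 'h', reset

Answer: (root)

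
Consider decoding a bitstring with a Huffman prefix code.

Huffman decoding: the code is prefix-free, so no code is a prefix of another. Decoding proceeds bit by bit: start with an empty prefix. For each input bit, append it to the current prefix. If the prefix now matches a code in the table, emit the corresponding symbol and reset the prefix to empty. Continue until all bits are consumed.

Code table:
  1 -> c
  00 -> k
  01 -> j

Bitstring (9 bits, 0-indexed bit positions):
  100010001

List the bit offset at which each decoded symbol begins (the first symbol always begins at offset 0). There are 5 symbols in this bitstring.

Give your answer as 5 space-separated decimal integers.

Bit 0: prefix='1' -> emit 'c', reset
Bit 1: prefix='0' (no match yet)
Bit 2: prefix='00' -> emit 'k', reset
Bit 3: prefix='0' (no match yet)
Bit 4: prefix='01' -> emit 'j', reset
Bit 5: prefix='0' (no match yet)
Bit 6: prefix='00' -> emit 'k', reset
Bit 7: prefix='0' (no match yet)
Bit 8: prefix='01' -> emit 'j', reset

Answer: 0 1 3 5 7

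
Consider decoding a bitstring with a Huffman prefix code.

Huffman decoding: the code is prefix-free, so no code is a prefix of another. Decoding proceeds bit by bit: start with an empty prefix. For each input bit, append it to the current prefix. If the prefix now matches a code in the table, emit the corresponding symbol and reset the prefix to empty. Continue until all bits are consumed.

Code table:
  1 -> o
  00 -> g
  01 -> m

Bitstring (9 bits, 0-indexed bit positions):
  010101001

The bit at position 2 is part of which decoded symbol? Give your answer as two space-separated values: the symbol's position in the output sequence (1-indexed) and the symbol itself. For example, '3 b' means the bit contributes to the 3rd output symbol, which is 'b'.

Bit 0: prefix='0' (no match yet)
Bit 1: prefix='01' -> emit 'm', reset
Bit 2: prefix='0' (no match yet)
Bit 3: prefix='01' -> emit 'm', reset
Bit 4: prefix='0' (no match yet)
Bit 5: prefix='01' -> emit 'm', reset
Bit 6: prefix='0' (no match yet)

Answer: 2 m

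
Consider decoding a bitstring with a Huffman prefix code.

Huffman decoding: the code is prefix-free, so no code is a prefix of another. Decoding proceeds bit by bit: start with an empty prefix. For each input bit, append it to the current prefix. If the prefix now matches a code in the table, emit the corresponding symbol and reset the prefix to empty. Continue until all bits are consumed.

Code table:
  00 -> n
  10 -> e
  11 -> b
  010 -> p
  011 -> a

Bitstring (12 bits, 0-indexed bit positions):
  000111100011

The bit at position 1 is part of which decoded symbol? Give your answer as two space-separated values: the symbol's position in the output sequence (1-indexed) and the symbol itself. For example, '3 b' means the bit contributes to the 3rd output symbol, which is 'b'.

Answer: 1 n

Derivation:
Bit 0: prefix='0' (no match yet)
Bit 1: prefix='00' -> emit 'n', reset
Bit 2: prefix='0' (no match yet)
Bit 3: prefix='01' (no match yet)
Bit 4: prefix='011' -> emit 'a', reset
Bit 5: prefix='1' (no match yet)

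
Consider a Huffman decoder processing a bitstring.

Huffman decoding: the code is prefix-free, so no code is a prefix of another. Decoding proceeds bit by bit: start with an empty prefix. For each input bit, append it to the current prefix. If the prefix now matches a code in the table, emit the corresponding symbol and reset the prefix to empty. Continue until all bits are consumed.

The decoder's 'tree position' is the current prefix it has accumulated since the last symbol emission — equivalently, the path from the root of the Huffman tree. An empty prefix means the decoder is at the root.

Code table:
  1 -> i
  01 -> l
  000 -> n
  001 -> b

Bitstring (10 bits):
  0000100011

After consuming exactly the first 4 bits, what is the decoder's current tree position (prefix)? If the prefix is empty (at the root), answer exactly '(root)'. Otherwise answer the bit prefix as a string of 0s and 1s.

Answer: 0

Derivation:
Bit 0: prefix='0' (no match yet)
Bit 1: prefix='00' (no match yet)
Bit 2: prefix='000' -> emit 'n', reset
Bit 3: prefix='0' (no match yet)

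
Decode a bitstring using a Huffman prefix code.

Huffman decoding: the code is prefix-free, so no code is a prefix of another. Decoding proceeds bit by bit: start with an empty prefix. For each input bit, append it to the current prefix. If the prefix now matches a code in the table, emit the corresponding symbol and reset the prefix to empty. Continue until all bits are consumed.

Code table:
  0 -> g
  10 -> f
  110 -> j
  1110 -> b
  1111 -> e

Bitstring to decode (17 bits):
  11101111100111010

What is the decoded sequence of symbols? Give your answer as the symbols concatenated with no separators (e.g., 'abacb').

Bit 0: prefix='1' (no match yet)
Bit 1: prefix='11' (no match yet)
Bit 2: prefix='111' (no match yet)
Bit 3: prefix='1110' -> emit 'b', reset
Bit 4: prefix='1' (no match yet)
Bit 5: prefix='11' (no match yet)
Bit 6: prefix='111' (no match yet)
Bit 7: prefix='1111' -> emit 'e', reset
Bit 8: prefix='1' (no match yet)
Bit 9: prefix='10' -> emit 'f', reset
Bit 10: prefix='0' -> emit 'g', reset
Bit 11: prefix='1' (no match yet)
Bit 12: prefix='11' (no match yet)
Bit 13: prefix='111' (no match yet)
Bit 14: prefix='1110' -> emit 'b', reset
Bit 15: prefix='1' (no match yet)
Bit 16: prefix='10' -> emit 'f', reset

Answer: befgbf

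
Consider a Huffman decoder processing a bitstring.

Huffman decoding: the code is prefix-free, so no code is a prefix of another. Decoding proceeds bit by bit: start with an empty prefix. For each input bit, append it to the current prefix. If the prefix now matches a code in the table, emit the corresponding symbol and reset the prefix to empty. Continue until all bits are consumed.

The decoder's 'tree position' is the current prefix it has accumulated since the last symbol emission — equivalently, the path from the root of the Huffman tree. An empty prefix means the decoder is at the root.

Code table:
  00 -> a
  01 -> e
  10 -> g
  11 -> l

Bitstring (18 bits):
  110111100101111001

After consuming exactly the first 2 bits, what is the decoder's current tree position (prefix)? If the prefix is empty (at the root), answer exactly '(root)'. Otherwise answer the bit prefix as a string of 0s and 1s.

Answer: (root)

Derivation:
Bit 0: prefix='1' (no match yet)
Bit 1: prefix='11' -> emit 'l', reset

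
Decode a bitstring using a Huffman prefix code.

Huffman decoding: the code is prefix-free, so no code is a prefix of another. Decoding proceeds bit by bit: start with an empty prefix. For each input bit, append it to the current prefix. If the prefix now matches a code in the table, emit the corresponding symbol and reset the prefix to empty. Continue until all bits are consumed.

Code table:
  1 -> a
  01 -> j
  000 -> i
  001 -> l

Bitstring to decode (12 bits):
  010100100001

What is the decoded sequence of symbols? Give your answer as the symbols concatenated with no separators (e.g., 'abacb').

Answer: jjlij

Derivation:
Bit 0: prefix='0' (no match yet)
Bit 1: prefix='01' -> emit 'j', reset
Bit 2: prefix='0' (no match yet)
Bit 3: prefix='01' -> emit 'j', reset
Bit 4: prefix='0' (no match yet)
Bit 5: prefix='00' (no match yet)
Bit 6: prefix='001' -> emit 'l', reset
Bit 7: prefix='0' (no match yet)
Bit 8: prefix='00' (no match yet)
Bit 9: prefix='000' -> emit 'i', reset
Bit 10: prefix='0' (no match yet)
Bit 11: prefix='01' -> emit 'j', reset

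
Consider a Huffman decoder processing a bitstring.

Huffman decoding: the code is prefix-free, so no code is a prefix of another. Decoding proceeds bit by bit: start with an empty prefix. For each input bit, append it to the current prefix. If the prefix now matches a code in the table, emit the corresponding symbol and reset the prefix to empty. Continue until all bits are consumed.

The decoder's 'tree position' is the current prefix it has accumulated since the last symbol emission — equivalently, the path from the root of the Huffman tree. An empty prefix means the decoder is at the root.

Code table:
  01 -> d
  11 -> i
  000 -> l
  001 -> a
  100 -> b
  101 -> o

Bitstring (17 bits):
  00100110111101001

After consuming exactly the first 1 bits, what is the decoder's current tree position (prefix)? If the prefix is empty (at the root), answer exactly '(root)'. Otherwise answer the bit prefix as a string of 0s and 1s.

Answer: 0

Derivation:
Bit 0: prefix='0' (no match yet)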